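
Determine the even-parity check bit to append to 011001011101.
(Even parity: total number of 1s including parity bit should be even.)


Number of 1s in data: 7
Parity bit: 1

1


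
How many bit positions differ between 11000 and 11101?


XOR: 00101
Count of 1s: 2

2


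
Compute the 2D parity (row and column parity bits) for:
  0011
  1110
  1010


Row parities: 010
Column parities: 0111

Row P: 010, Col P: 0111, Corner: 1


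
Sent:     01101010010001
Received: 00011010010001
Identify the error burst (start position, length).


XOR: 01110000000000

Burst at position 1, length 3


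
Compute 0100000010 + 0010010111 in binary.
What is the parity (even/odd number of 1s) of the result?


0100000010 = 258
0010010111 = 151
Sum = 409 = 110011001
1s count = 5

odd parity (5 ones in 110011001)


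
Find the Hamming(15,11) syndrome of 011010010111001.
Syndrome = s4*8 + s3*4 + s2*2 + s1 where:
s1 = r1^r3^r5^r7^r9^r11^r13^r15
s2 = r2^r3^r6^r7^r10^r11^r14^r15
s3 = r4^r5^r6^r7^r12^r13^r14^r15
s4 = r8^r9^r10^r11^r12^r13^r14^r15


s1=0, s2=1, s3=1, s4=1

Syndrome = 14 (error at position 14)


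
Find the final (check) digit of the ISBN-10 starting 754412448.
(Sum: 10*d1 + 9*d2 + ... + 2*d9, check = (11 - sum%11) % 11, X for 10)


Weighted sum: 235
235 mod 11 = 4

Check digit: 7


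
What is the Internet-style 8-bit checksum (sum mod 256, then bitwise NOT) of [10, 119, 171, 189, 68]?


Sum = 557 mod 256 = 45
Complement = 210

210


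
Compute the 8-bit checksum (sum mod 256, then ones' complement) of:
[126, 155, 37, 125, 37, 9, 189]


Sum = 678 mod 256 = 166
Complement = 89

89


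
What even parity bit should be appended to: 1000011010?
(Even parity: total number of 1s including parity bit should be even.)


Number of 1s in data: 4
Parity bit: 0

0


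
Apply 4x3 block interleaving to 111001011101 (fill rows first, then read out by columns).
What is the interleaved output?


Matrix:
  111
  001
  011
  101
Read columns: 100110101111

100110101111


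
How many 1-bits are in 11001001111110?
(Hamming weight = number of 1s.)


Counting 1s in 11001001111110

9


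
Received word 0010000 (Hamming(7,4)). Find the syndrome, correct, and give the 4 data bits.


Syndrome = 3: error at position 3

Data: 0000 (corrected bit 3)


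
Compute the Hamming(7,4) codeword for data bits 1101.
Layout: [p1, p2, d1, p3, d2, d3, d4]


Parity bits: p1=1, p2=0, p3=0

1010101


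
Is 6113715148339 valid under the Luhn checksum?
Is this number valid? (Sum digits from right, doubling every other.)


Luhn sum = 60
60 mod 10 = 0

Valid (Luhn sum mod 10 = 0)


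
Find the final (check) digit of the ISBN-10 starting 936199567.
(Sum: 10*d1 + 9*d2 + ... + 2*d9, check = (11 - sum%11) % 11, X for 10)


Weighted sum: 323
323 mod 11 = 4

Check digit: 7


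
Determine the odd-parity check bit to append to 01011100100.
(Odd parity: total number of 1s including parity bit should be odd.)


Number of 1s in data: 5
Parity bit: 0

0


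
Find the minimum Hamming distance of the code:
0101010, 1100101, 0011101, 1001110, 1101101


Comparing all pairs, minimum distance: 1
Can detect 0 errors, correct 0 errors

1


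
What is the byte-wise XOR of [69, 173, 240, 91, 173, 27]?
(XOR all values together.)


XOR chain: 69 ^ 173 ^ 240 ^ 91 ^ 173 ^ 27 = 245

245


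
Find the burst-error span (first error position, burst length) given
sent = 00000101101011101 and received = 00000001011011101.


XOR: 00000100110000000

Burst at position 5, length 5


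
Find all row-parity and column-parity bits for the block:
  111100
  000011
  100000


Row parities: 001
Column parities: 011111

Row P: 001, Col P: 011111, Corner: 1


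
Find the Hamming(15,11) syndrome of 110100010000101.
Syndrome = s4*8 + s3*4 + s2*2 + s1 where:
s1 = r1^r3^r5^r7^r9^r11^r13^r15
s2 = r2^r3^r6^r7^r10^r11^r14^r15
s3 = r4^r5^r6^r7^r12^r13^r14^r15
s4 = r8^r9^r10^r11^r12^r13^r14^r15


s1=1, s2=0, s3=1, s4=1

Syndrome = 13 (error at position 13)


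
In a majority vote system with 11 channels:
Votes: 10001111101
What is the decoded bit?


Ones: 7 out of 11
Threshold: 6

1 (7/11 voted 1)


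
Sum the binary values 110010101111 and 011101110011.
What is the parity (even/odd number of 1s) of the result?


110010101111 = 3247
011101110011 = 1907
Sum = 5154 = 1010000100010
1s count = 4

even parity (4 ones in 1010000100010)


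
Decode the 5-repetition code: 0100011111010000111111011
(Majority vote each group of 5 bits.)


Groups: 01000, 11111, 01000, 01111, 11011
Majority votes: 01011

01011


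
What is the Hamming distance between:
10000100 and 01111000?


XOR: 11111100
Count of 1s: 6

6


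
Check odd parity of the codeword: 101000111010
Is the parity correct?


Number of 1s: 6

No, parity error (6 ones)


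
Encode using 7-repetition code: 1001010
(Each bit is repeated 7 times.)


Each bit -> 7 copies

1111111000000000000001111111000000011111110000000


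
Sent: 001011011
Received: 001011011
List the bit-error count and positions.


XOR: 000000000

0 errors (received matches sent)


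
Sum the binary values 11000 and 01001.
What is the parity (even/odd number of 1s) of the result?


11000 = 24
01001 = 9
Sum = 33 = 100001
1s count = 2

even parity (2 ones in 100001)


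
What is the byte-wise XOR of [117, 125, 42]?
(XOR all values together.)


XOR chain: 117 ^ 125 ^ 42 = 34

34


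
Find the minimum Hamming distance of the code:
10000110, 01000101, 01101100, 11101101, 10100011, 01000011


Comparing all pairs, minimum distance: 2
Can detect 1 errors, correct 0 errors

2


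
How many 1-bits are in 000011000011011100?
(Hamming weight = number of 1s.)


Counting 1s in 000011000011011100

7


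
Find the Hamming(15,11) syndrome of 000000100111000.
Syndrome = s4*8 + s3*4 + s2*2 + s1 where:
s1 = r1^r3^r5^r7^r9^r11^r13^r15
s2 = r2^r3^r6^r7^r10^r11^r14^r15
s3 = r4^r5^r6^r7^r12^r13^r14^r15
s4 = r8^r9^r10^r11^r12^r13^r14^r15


s1=0, s2=1, s3=0, s4=1

Syndrome = 10 (error at position 10)


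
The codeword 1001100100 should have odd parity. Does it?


Number of 1s: 4

No, parity error (4 ones)


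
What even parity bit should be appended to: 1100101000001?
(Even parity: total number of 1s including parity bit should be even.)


Number of 1s in data: 5
Parity bit: 1

1


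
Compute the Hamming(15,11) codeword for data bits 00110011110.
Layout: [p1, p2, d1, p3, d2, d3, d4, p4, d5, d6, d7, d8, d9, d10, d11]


Parity bits: p1=1, p2=0, p3=1, p4=0

100101100011110


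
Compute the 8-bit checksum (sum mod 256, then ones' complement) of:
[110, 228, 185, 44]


Sum = 567 mod 256 = 55
Complement = 200

200


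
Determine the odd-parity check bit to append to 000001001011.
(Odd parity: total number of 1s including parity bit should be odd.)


Number of 1s in data: 4
Parity bit: 1

1


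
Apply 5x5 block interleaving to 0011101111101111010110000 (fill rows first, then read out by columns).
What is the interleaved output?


Matrix:
  00111
  01111
  10111
  10101
  10000
Read columns: 0011101000111101110011110

0011101000111101110011110


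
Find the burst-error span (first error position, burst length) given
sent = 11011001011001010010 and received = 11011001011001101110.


XOR: 00000000000000111100

Burst at position 14, length 4


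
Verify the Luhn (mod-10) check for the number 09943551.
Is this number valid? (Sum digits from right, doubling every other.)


Luhn sum = 35
35 mod 10 = 5

Invalid (Luhn sum mod 10 = 5)


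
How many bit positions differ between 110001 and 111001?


XOR: 001000
Count of 1s: 1

1


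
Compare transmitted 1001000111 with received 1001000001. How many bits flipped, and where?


XOR: 0000000110

2 error(s) at position(s): 7, 8


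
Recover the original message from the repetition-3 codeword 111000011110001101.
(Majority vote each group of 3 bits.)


Groups: 111, 000, 011, 110, 001, 101
Majority votes: 101101

101101


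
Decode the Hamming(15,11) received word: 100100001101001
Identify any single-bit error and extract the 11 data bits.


Syndrome = 5: error at position 5

Data: 01001101001 (corrected bit 5)


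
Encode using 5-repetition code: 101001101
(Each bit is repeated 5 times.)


Each bit -> 5 copies

111110000011111000000000011111111110000011111


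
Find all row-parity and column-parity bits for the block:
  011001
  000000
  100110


Row parities: 101
Column parities: 111111

Row P: 101, Col P: 111111, Corner: 0


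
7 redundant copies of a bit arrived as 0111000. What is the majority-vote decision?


Ones: 3 out of 7
Threshold: 4

0 (3/7 voted 1)


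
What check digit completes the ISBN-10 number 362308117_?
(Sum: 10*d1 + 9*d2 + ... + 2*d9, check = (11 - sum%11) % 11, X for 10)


Weighted sum: 182
182 mod 11 = 6

Check digit: 5


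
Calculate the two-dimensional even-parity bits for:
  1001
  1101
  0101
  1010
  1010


Row parities: 01000
Column parities: 0001

Row P: 01000, Col P: 0001, Corner: 1


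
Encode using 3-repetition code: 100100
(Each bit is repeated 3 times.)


Each bit -> 3 copies

111000000111000000


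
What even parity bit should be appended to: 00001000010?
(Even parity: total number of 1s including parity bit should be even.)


Number of 1s in data: 2
Parity bit: 0

0


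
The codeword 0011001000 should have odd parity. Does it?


Number of 1s: 3

Yes, parity is correct (3 ones)


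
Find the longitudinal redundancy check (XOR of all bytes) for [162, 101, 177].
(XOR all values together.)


XOR chain: 162 ^ 101 ^ 177 = 118

118


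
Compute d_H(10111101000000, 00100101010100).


XOR: 10011000010100
Count of 1s: 5

5


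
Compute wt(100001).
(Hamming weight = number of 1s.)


Counting 1s in 100001

2


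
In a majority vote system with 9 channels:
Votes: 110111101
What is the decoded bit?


Ones: 7 out of 9
Threshold: 5

1 (7/9 voted 1)


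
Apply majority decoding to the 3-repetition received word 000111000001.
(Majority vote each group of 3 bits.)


Groups: 000, 111, 000, 001
Majority votes: 0100

0100


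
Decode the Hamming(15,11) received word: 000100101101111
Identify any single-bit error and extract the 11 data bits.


Syndrome = 0: no error detected

Data: 00011101111 (no errors)


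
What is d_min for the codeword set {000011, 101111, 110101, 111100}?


Comparing all pairs, minimum distance: 2
Can detect 1 errors, correct 0 errors

2


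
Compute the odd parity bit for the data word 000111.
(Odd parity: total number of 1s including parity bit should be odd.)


Number of 1s in data: 3
Parity bit: 0

0


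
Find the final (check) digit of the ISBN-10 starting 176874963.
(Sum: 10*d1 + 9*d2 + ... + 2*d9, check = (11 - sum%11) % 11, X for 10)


Weighted sum: 299
299 mod 11 = 2

Check digit: 9


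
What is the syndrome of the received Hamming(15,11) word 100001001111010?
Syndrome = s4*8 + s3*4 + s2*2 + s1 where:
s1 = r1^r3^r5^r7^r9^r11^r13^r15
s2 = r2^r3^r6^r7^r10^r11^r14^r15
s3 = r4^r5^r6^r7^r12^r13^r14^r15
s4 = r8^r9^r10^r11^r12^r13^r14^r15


s1=1, s2=0, s3=1, s4=1

Syndrome = 13 (error at position 13)


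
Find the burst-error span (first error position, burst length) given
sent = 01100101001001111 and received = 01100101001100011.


XOR: 00000000000101100

Burst at position 11, length 4


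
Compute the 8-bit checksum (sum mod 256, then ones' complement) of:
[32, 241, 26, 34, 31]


Sum = 364 mod 256 = 108
Complement = 147

147


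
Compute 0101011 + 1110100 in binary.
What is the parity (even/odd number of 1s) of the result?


0101011 = 43
1110100 = 116
Sum = 159 = 10011111
1s count = 6

even parity (6 ones in 10011111)


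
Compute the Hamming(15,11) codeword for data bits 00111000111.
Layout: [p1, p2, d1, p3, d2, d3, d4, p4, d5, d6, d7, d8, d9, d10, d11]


Parity bits: p1=0, p2=0, p3=1, p4=0

000101101000111


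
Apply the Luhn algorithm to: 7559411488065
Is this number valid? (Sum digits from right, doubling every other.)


Luhn sum = 60
60 mod 10 = 0

Valid (Luhn sum mod 10 = 0)


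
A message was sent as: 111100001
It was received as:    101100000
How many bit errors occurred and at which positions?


XOR: 010000001

2 error(s) at position(s): 1, 8


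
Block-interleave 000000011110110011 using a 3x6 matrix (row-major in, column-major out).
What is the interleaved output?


Matrix:
  000000
  011110
  110011
Read columns: 001011010010011001

001011010010011001


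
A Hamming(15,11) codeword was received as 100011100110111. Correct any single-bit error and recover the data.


Syndrome = 8: error at position 8

Data: 01110110111 (corrected bit 8)


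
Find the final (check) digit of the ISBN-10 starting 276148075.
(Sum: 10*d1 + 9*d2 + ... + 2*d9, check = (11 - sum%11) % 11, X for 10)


Weighted sum: 233
233 mod 11 = 2

Check digit: 9


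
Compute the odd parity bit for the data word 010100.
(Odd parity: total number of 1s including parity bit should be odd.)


Number of 1s in data: 2
Parity bit: 1

1


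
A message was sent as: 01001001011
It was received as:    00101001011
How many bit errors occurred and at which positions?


XOR: 01100000000

2 error(s) at position(s): 1, 2


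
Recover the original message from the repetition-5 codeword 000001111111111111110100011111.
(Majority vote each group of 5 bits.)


Groups: 00000, 11111, 11111, 11111, 01000, 11111
Majority votes: 011101

011101


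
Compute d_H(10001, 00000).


XOR: 10001
Count of 1s: 2

2


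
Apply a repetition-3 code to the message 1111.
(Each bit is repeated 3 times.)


Each bit -> 3 copies

111111111111


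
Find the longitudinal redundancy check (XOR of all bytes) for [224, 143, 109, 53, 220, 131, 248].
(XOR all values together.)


XOR chain: 224 ^ 143 ^ 109 ^ 53 ^ 220 ^ 131 ^ 248 = 144

144


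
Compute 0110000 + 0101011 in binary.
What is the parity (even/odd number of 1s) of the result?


0110000 = 48
0101011 = 43
Sum = 91 = 1011011
1s count = 5

odd parity (5 ones in 1011011)


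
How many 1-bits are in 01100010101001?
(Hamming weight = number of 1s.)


Counting 1s in 01100010101001

6


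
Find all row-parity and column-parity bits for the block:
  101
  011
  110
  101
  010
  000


Row parities: 000010
Column parities: 111

Row P: 000010, Col P: 111, Corner: 1


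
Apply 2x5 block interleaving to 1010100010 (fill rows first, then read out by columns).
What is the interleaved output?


Matrix:
  10101
  00010
Read columns: 1000100110

1000100110


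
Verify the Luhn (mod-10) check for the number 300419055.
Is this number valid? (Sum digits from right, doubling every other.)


Luhn sum = 27
27 mod 10 = 7

Invalid (Luhn sum mod 10 = 7)


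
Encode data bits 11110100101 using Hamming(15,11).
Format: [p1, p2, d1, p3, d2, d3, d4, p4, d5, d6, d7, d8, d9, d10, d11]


Parity bits: p1=1, p2=1, p3=1, p4=1

111111110100101


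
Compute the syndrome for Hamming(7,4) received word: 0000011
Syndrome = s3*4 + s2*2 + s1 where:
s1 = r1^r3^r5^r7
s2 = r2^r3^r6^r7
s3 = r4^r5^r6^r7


s1=1, s2=0, s3=0

Syndrome = 1 (error at position 1)


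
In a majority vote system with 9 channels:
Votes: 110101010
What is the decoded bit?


Ones: 5 out of 9
Threshold: 5

1 (5/9 voted 1)


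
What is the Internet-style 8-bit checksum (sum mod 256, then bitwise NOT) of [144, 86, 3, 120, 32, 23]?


Sum = 408 mod 256 = 152
Complement = 103

103


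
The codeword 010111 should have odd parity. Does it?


Number of 1s: 4

No, parity error (4 ones)


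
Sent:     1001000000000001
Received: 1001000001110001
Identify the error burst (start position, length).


XOR: 0000000001110000

Burst at position 9, length 3


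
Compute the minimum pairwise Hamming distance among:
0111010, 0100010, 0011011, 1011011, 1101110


Comparing all pairs, minimum distance: 1
Can detect 0 errors, correct 0 errors

1


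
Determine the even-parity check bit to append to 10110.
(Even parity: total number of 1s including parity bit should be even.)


Number of 1s in data: 3
Parity bit: 1

1


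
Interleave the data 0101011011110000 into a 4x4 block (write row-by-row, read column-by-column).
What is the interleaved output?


Matrix:
  0101
  0110
  1111
  0000
Read columns: 0010111001101010

0010111001101010


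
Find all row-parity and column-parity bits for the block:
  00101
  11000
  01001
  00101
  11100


Row parities: 00001
Column parities: 01101

Row P: 00001, Col P: 01101, Corner: 1


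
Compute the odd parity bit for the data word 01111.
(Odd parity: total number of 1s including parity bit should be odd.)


Number of 1s in data: 4
Parity bit: 1

1


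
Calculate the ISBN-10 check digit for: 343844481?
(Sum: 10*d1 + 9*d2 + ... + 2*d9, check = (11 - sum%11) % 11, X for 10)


Weighted sum: 232
232 mod 11 = 1

Check digit: X


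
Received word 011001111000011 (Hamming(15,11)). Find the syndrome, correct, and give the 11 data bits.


Syndrome = 0: no error detected

Data: 10111000011 (no errors)


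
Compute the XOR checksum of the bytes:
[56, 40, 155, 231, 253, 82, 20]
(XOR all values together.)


XOR chain: 56 ^ 40 ^ 155 ^ 231 ^ 253 ^ 82 ^ 20 = 215

215


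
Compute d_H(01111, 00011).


XOR: 01100
Count of 1s: 2

2


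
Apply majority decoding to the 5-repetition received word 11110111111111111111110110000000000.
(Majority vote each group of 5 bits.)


Groups: 11110, 11111, 11111, 11111, 11011, 00000, 00000
Majority votes: 1111100

1111100


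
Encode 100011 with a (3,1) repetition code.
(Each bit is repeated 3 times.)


Each bit -> 3 copies

111000000000111111


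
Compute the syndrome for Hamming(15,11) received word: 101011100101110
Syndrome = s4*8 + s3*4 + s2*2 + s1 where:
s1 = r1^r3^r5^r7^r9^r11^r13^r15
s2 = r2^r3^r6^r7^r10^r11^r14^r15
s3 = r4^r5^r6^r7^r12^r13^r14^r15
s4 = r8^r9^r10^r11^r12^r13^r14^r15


s1=1, s2=1, s3=0, s4=0

Syndrome = 3 (error at position 3)


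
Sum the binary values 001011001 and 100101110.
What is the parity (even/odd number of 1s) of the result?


001011001 = 89
100101110 = 302
Sum = 391 = 110000111
1s count = 5

odd parity (5 ones in 110000111)


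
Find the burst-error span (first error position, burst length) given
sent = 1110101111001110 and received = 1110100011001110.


XOR: 0000001100000000

Burst at position 6, length 2


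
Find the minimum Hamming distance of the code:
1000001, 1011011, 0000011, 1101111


Comparing all pairs, minimum distance: 2
Can detect 1 errors, correct 0 errors

2


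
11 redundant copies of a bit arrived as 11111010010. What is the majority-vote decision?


Ones: 7 out of 11
Threshold: 6

1 (7/11 voted 1)


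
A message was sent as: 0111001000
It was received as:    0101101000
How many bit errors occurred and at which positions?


XOR: 0010100000

2 error(s) at position(s): 2, 4


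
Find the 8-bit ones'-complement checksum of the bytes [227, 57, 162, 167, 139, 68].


Sum = 820 mod 256 = 52
Complement = 203

203


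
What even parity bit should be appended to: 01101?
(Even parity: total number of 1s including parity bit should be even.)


Number of 1s in data: 3
Parity bit: 1

1


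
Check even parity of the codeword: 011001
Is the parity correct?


Number of 1s: 3

No, parity error (3 ones)


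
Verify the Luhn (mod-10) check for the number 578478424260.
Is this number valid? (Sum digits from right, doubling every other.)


Luhn sum = 55
55 mod 10 = 5

Invalid (Luhn sum mod 10 = 5)


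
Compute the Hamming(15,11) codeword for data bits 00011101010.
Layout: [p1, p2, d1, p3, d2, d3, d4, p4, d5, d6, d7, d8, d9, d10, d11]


Parity bits: p1=0, p2=1, p3=1, p4=0

010100101101010


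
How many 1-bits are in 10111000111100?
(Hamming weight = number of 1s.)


Counting 1s in 10111000111100

8


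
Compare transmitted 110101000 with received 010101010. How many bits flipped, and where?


XOR: 100000010

2 error(s) at position(s): 0, 7


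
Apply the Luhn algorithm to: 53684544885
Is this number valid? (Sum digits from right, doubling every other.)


Luhn sum = 61
61 mod 10 = 1

Invalid (Luhn sum mod 10 = 1)


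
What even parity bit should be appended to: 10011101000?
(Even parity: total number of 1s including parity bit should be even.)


Number of 1s in data: 5
Parity bit: 1

1


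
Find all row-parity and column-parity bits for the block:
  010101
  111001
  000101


Row parities: 100
Column parities: 101001

Row P: 100, Col P: 101001, Corner: 1


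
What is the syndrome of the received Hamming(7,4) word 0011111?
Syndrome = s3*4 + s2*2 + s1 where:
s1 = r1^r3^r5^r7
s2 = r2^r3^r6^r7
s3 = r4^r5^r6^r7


s1=1, s2=1, s3=0

Syndrome = 3 (error at position 3)


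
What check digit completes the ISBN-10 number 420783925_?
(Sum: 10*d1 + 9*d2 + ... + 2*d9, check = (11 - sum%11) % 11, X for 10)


Weighted sum: 222
222 mod 11 = 2

Check digit: 9


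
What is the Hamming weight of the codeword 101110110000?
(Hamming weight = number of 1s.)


Counting 1s in 101110110000

6


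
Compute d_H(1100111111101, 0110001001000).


XOR: 1010110110101
Count of 1s: 8

8


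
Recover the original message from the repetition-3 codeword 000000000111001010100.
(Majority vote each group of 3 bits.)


Groups: 000, 000, 000, 111, 001, 010, 100
Majority votes: 0001000

0001000


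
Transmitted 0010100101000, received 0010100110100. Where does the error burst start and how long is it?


XOR: 0000000011100

Burst at position 8, length 3


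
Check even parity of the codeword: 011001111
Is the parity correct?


Number of 1s: 6

Yes, parity is correct (6 ones)


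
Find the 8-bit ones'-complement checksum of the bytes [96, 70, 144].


Sum = 310 mod 256 = 54
Complement = 201

201


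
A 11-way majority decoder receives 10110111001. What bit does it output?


Ones: 7 out of 11
Threshold: 6

1 (7/11 voted 1)


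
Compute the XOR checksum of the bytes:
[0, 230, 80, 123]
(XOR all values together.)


XOR chain: 0 ^ 230 ^ 80 ^ 123 = 205

205


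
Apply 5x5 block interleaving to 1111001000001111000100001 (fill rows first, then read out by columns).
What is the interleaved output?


Matrix:
  11110
  01000
  00111
  10001
  00001
Read columns: 1001011000101001010000111

1001011000101001010000111


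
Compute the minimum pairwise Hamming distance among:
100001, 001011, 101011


Comparing all pairs, minimum distance: 1
Can detect 0 errors, correct 0 errors

1


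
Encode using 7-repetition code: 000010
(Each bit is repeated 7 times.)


Each bit -> 7 copies

000000000000000000000000000011111110000000


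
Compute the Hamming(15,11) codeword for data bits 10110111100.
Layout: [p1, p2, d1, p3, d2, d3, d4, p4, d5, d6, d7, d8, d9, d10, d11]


Parity bits: p1=0, p2=1, p3=0, p4=0

011001100111100


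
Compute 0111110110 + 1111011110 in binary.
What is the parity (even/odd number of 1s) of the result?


0111110110 = 502
1111011110 = 990
Sum = 1492 = 10111010100
1s count = 6

even parity (6 ones in 10111010100)


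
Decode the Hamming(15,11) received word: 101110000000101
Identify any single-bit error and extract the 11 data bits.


Syndrome = 1: error at position 1

Data: 11000000101 (corrected bit 1)


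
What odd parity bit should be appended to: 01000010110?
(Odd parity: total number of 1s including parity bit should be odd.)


Number of 1s in data: 4
Parity bit: 1

1


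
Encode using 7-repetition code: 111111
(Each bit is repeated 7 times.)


Each bit -> 7 copies

111111111111111111111111111111111111111111


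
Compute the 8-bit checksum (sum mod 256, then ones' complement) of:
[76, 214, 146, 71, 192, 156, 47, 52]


Sum = 954 mod 256 = 186
Complement = 69

69


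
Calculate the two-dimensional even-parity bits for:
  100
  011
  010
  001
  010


Row parities: 10111
Column parities: 110

Row P: 10111, Col P: 110, Corner: 0


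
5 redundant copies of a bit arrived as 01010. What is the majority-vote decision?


Ones: 2 out of 5
Threshold: 3

0 (2/5 voted 1)


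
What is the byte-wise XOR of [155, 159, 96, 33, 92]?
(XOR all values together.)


XOR chain: 155 ^ 159 ^ 96 ^ 33 ^ 92 = 25

25


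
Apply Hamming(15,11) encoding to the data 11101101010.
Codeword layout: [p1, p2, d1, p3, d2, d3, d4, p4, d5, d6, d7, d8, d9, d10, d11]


Parity bits: p1=1, p2=0, p3=0, p4=0

101011001101010


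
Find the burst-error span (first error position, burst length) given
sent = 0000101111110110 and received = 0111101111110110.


XOR: 0111000000000000

Burst at position 1, length 3


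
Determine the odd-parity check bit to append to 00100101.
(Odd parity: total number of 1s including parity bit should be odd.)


Number of 1s in data: 3
Parity bit: 0

0


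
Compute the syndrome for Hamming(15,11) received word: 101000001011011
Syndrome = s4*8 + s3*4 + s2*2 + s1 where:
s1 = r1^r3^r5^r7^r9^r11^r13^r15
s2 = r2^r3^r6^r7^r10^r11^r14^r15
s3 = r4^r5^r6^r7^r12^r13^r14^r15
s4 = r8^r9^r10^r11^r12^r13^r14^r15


s1=1, s2=0, s3=1, s4=1

Syndrome = 13 (error at position 13)


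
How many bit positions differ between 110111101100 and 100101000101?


XOR: 010010101001
Count of 1s: 5

5


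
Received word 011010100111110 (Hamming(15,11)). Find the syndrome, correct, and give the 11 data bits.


Syndrome = 13: error at position 13

Data: 11010111010 (corrected bit 13)


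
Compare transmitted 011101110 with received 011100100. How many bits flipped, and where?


XOR: 000001010

2 error(s) at position(s): 5, 7


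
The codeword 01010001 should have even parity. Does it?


Number of 1s: 3

No, parity error (3 ones)


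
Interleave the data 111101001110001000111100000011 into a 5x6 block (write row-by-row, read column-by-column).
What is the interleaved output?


Matrix:
  111101
  001110
  001000
  111100
  000011
Read columns: 100101001011110110100100110001

100101001011110110100100110001


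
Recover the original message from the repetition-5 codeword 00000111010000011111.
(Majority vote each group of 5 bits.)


Groups: 00000, 11101, 00000, 11111
Majority votes: 0101

0101


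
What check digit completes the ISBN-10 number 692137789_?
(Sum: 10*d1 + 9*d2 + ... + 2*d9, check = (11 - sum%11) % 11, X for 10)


Weighted sum: 287
287 mod 11 = 1

Check digit: X


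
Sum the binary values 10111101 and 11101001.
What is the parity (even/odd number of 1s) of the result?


10111101 = 189
11101001 = 233
Sum = 422 = 110100110
1s count = 5

odd parity (5 ones in 110100110)


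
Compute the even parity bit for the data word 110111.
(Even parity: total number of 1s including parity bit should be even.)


Number of 1s in data: 5
Parity bit: 1

1


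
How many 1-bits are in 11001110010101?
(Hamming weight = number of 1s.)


Counting 1s in 11001110010101

8


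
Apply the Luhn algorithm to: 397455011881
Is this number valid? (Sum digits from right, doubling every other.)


Luhn sum = 49
49 mod 10 = 9

Invalid (Luhn sum mod 10 = 9)


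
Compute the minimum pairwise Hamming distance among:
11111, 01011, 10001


Comparing all pairs, minimum distance: 2
Can detect 1 errors, correct 0 errors

2


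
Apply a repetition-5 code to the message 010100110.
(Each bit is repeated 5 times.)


Each bit -> 5 copies

000001111100000111110000000000111111111100000


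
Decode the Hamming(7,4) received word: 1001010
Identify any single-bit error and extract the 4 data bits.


Syndrome = 3: error at position 3

Data: 1010 (corrected bit 3)


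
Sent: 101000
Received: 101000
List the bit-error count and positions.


XOR: 000000

0 errors (received matches sent)


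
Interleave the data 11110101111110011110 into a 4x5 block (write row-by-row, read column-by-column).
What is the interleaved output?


Matrix:
  11110
  10111
  11100
  11110
Read columns: 11111011111111010100

11111011111111010100


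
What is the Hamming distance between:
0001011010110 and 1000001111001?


XOR: 1001010101111
Count of 1s: 8

8


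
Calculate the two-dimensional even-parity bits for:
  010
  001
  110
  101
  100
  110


Row parities: 110010
Column parities: 010

Row P: 110010, Col P: 010, Corner: 1


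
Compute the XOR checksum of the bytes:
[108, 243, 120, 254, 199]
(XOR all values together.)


XOR chain: 108 ^ 243 ^ 120 ^ 254 ^ 199 = 222

222


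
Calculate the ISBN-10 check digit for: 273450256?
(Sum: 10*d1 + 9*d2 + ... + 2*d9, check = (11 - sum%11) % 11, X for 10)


Weighted sum: 200
200 mod 11 = 2

Check digit: 9


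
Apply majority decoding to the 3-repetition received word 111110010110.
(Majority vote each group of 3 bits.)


Groups: 111, 110, 010, 110
Majority votes: 1101

1101


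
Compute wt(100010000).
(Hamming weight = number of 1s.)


Counting 1s in 100010000

2


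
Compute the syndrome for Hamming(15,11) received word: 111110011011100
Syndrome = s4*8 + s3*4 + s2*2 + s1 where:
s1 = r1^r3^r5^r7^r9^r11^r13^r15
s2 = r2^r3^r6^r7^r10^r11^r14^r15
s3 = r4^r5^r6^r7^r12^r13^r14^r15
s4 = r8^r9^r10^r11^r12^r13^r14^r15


s1=0, s2=1, s3=0, s4=1

Syndrome = 10 (error at position 10)


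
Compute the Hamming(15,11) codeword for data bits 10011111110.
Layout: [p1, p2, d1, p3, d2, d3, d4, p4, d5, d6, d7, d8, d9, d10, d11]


Parity bits: p1=1, p2=1, p3=0, p4=0

111000101111110


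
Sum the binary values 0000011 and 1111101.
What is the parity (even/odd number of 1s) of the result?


0000011 = 3
1111101 = 125
Sum = 128 = 10000000
1s count = 1

odd parity (1 ones in 10000000)


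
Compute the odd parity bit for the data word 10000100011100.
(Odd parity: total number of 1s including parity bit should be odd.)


Number of 1s in data: 5
Parity bit: 0

0


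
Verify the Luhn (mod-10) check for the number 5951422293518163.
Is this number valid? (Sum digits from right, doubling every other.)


Luhn sum = 56
56 mod 10 = 6

Invalid (Luhn sum mod 10 = 6)


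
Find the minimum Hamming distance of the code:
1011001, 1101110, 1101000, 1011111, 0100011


Comparing all pairs, minimum distance: 2
Can detect 1 errors, correct 0 errors

2


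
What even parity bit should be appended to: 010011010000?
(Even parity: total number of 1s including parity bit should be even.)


Number of 1s in data: 4
Parity bit: 0

0


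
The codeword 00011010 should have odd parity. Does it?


Number of 1s: 3

Yes, parity is correct (3 ones)


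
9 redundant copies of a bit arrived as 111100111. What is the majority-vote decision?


Ones: 7 out of 9
Threshold: 5

1 (7/9 voted 1)


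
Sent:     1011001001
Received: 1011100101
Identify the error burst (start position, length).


XOR: 0000101100

Burst at position 4, length 4


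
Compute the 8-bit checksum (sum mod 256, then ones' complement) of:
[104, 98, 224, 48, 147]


Sum = 621 mod 256 = 109
Complement = 146

146


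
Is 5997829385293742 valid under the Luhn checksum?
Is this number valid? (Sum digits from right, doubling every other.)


Luhn sum = 95
95 mod 10 = 5

Invalid (Luhn sum mod 10 = 5)


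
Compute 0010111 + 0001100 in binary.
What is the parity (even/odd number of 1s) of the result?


0010111 = 23
0001100 = 12
Sum = 35 = 100011
1s count = 3

odd parity (3 ones in 100011)


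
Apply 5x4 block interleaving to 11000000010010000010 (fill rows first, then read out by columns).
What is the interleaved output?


Matrix:
  1100
  0000
  0100
  1000
  0010
Read columns: 10010101000000100000

10010101000000100000


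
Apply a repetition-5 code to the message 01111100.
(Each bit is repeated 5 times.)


Each bit -> 5 copies

0000011111111111111111111111110000000000


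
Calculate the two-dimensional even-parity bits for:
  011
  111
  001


Row parities: 011
Column parities: 101

Row P: 011, Col P: 101, Corner: 0


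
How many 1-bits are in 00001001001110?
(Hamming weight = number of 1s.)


Counting 1s in 00001001001110

5


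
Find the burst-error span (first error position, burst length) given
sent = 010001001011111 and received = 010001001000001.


XOR: 000000000011110

Burst at position 10, length 4


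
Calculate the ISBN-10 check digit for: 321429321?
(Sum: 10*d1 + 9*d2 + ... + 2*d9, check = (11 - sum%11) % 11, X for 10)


Weighted sum: 161
161 mod 11 = 7

Check digit: 4


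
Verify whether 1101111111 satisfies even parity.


Number of 1s: 9

No, parity error (9 ones)


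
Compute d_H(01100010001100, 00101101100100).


XOR: 01001111101000
Count of 1s: 7

7


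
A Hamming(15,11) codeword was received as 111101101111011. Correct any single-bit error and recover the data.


Syndrome = 0: no error detected

Data: 10111111011 (no errors)


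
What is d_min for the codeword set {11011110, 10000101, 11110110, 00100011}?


Comparing all pairs, minimum distance: 2
Can detect 1 errors, correct 0 errors

2


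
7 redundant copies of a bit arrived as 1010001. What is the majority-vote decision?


Ones: 3 out of 7
Threshold: 4

0 (3/7 voted 1)


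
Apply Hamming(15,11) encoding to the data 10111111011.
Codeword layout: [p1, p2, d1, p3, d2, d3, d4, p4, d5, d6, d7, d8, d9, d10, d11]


Parity bits: p1=1, p2=1, p3=1, p4=0

111101101111011


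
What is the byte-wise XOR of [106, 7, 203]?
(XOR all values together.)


XOR chain: 106 ^ 7 ^ 203 = 166

166


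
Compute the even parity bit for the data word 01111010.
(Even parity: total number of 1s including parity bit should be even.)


Number of 1s in data: 5
Parity bit: 1

1


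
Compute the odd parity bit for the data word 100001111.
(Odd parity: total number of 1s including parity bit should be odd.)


Number of 1s in data: 5
Parity bit: 0

0


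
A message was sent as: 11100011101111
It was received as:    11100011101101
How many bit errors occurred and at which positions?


XOR: 00000000000010

1 error(s) at position(s): 12


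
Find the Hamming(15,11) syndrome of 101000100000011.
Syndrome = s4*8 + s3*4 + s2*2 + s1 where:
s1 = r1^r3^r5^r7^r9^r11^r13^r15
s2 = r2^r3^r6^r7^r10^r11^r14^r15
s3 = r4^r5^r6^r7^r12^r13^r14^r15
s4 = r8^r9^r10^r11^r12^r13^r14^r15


s1=0, s2=0, s3=1, s4=0

Syndrome = 4 (error at position 4)


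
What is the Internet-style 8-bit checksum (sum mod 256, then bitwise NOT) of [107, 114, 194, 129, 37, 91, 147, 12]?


Sum = 831 mod 256 = 63
Complement = 192

192


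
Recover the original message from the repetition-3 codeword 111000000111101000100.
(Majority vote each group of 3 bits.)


Groups: 111, 000, 000, 111, 101, 000, 100
Majority votes: 1001100

1001100


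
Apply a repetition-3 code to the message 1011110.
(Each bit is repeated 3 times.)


Each bit -> 3 copies

111000111111111111000


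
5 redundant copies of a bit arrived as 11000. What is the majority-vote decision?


Ones: 2 out of 5
Threshold: 3

0 (2/5 voted 1)


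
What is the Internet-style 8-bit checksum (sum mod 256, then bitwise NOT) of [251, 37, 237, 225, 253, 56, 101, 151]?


Sum = 1311 mod 256 = 31
Complement = 224

224


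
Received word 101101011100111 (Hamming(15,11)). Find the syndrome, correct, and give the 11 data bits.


Syndrome = 7: error at position 7

Data: 10111100111 (corrected bit 7)


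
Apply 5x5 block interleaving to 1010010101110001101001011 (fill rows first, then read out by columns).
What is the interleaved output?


Matrix:
  10100
  10101
  11000
  11010
  01011
Read columns: 1111000111110000001101001

1111000111110000001101001


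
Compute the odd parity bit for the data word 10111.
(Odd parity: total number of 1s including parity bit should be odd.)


Number of 1s in data: 4
Parity bit: 1

1


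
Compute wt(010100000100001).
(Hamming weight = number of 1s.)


Counting 1s in 010100000100001

4


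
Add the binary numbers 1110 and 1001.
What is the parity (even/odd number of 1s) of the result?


1110 = 14
1001 = 9
Sum = 23 = 10111
1s count = 4

even parity (4 ones in 10111)


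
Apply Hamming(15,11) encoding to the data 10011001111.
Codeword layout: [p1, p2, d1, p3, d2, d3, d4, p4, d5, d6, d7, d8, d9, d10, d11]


Parity bits: p1=1, p2=0, p3=1, p4=1

101100111001111


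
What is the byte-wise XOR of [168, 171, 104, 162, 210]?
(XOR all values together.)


XOR chain: 168 ^ 171 ^ 104 ^ 162 ^ 210 = 27

27


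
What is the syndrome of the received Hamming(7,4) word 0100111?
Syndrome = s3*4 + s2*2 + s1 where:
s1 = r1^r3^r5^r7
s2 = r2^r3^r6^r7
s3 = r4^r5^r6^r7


s1=0, s2=1, s3=1

Syndrome = 6 (error at position 6)


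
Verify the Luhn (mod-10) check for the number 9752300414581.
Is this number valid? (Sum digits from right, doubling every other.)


Luhn sum = 56
56 mod 10 = 6

Invalid (Luhn sum mod 10 = 6)


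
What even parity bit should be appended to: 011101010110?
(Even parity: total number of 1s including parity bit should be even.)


Number of 1s in data: 7
Parity bit: 1

1


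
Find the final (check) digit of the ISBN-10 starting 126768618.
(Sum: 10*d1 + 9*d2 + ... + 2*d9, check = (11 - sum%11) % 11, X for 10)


Weighted sum: 244
244 mod 11 = 2

Check digit: 9


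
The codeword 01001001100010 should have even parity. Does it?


Number of 1s: 5

No, parity error (5 ones)


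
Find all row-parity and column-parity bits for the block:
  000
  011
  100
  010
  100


Row parities: 00111
Column parities: 001

Row P: 00111, Col P: 001, Corner: 1


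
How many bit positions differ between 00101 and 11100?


XOR: 11001
Count of 1s: 3

3


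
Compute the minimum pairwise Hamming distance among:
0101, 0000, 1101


Comparing all pairs, minimum distance: 1
Can detect 0 errors, correct 0 errors

1


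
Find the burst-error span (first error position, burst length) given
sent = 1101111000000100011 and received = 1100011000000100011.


XOR: 0001100000000000000

Burst at position 3, length 2


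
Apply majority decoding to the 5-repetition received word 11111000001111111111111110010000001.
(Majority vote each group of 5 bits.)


Groups: 11111, 00000, 11111, 11111, 11111, 00100, 00001
Majority votes: 1011100

1011100


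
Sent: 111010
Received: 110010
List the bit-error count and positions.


XOR: 001000

1 error(s) at position(s): 2


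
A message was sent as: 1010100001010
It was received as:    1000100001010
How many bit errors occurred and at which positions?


XOR: 0010000000000

1 error(s) at position(s): 2


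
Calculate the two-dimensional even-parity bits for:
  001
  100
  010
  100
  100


Row parities: 11111
Column parities: 111

Row P: 11111, Col P: 111, Corner: 1


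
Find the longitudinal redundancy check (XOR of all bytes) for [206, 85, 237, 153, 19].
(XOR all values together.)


XOR chain: 206 ^ 85 ^ 237 ^ 153 ^ 19 = 252

252


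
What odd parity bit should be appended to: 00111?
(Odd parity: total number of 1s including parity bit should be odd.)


Number of 1s in data: 3
Parity bit: 0

0


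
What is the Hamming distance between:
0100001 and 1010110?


XOR: 1110111
Count of 1s: 6

6


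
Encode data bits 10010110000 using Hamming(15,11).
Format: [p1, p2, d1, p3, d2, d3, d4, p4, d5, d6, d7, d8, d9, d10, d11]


Parity bits: p1=1, p2=0, p3=1, p4=0

101100100110000


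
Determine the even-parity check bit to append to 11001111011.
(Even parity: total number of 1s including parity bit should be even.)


Number of 1s in data: 8
Parity bit: 0

0
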